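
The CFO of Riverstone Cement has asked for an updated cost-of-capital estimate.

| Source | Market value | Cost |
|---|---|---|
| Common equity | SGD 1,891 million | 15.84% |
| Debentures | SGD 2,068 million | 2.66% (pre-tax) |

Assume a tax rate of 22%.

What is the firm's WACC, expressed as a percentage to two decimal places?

8.65%

Total capital V = 1891 + 2068 = 3959.
Equity: weight = 1891/3959 = 0.4776; cost = 15.84%.
Debentures: weight = 2068/3959 = 0.5224; after-tax cost = 2.66% × (1 − 22%) = 2.0748%.
WACC = 0.4776 × 15.8400% + 0.5224 × 2.0748% = 8.6497%.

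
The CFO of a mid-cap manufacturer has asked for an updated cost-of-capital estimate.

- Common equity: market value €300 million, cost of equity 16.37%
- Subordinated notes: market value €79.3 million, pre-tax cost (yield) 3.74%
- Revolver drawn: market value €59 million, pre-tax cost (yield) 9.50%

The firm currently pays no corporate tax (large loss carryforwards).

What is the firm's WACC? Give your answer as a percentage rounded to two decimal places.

Total capital V = 300 + 79.3 + 59 = 438.3.
Equity: weight = 300/438.3 = 0.6845; cost = 16.37%.
Subordinated notes: weight = 79.3/438.3 = 0.1809; after-tax cost = 3.74% × (1 − 0%) = 3.7400%.
Revolver drawn: weight = 59/438.3 = 0.1346; after-tax cost = 9.5% × (1 − 0%) = 9.5000%.
WACC = 0.6845 × 16.3700% + 0.1809 × 3.7400% + 0.1346 × 9.5000% = 13.1601%.

13.16%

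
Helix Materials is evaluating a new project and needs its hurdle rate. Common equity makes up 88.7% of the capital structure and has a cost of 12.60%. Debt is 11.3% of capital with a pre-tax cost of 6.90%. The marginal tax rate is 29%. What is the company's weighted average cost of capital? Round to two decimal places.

11.73%

After-tax cost of debt = 6.9% × (1 − 29%) = 4.8990%.
WACC = 0.887 × 12.6000% + 0.113 × 4.8990% = 11.7298%.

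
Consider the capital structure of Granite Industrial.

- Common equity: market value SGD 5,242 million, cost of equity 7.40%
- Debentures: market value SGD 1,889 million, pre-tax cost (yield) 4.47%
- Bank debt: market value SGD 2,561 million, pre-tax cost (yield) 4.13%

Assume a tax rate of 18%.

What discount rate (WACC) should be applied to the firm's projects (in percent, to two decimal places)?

5.61%

Total capital V = 5242 + 1889 + 2561 = 9692.
Equity: weight = 5242/9692 = 0.5409; cost = 7.4%.
Debentures: weight = 1889/9692 = 0.1949; after-tax cost = 4.47% × (1 − 18%) = 3.6654%.
Bank debt: weight = 2561/9692 = 0.2642; after-tax cost = 4.13% × (1 − 18%) = 3.3866%.
WACC = 0.5409 × 7.4000% + 0.1949 × 3.6654% + 0.2642 × 3.3866% = 5.6116%.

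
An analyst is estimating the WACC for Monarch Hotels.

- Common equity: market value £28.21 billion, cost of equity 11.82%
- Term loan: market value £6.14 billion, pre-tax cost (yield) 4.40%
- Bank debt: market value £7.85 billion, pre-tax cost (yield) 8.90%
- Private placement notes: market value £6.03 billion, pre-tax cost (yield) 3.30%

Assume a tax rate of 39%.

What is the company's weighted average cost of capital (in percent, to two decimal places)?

8.39%

Total capital V = 28.21 + 6.14 + 7.85 + 6.03 = 48.23.
Equity: weight = 28.21/48.23 = 0.5849; cost = 11.82%.
Term loan: weight = 6.14/48.23 = 0.1273; after-tax cost = 4.4% × (1 − 39%) = 2.6840%.
Bank debt: weight = 7.85/48.23 = 0.1628; after-tax cost = 8.9% × (1 − 39%) = 5.4290%.
Private placement notes: weight = 6.03/48.23 = 0.1250; after-tax cost = 3.3% × (1 − 39%) = 2.0130%.
WACC = 0.5849 × 11.8200% + 0.1273 × 2.6840% + 0.1628 × 5.4290% + 0.1250 × 2.0130% = 8.3906%.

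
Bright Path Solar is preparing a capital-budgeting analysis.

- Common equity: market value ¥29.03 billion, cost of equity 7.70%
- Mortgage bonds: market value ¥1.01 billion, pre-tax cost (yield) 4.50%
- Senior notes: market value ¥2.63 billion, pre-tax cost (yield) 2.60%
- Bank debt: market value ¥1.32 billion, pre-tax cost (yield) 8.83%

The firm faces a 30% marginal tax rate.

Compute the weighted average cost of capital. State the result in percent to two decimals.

Total capital V = 29.03 + 1.01 + 2.63 + 1.32 = 33.99.
Equity: weight = 29.03/33.99 = 0.8541; cost = 7.7%.
Mortgage bonds: weight = 1.01/33.99 = 0.0297; after-tax cost = 4.5% × (1 − 30%) = 3.1500%.
Senior notes: weight = 2.63/33.99 = 0.0774; after-tax cost = 2.6% × (1 − 30%) = 1.8200%.
Bank debt: weight = 1.32/33.99 = 0.0388; after-tax cost = 8.83% × (1 − 30%) = 6.1810%.
WACC = 0.8541 × 7.7000% + 0.0297 × 3.1500% + 0.0774 × 1.8200% + 0.0388 × 6.1810% = 7.0508%.

7.05%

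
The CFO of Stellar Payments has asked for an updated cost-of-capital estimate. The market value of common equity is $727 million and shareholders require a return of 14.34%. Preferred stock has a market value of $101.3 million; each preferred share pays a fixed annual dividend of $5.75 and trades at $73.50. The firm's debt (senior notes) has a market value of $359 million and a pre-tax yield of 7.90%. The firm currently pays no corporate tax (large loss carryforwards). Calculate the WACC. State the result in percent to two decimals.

Cost of preferred: Rp = 5.75 / 73.5 = 7.8231%.
Total capital V = 727 + 101.3 + 359 = 1187.3.
Equity: weight = 727/1187.3 = 0.6123; cost = 14.34%.
Preferred: weight = 101.3/1187.3 = 0.0853; cost = 7.8231%.
Senior notes: weight = 359/1187.3 = 0.3024; after-tax cost = 7.9% × (1 − 0%) = 7.9000%.
WACC = 0.6123 × 14.3400% + 0.0853 × 7.8231% + 0.3024 × 7.9000% = 11.8367%.

11.84%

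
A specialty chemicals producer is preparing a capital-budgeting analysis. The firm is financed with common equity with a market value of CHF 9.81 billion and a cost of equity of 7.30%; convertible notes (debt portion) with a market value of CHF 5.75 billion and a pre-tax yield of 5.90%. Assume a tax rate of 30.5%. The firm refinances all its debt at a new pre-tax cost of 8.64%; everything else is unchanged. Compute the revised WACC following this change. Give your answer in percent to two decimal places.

6.82%

After the change:
Total capital V = 9.81 + 5.75 = 15.56.
Equity: weight = 9.81/15.56 = 0.6305; cost = 7.3%.
Convertible notes (debt portion): weight = 5.75/15.56 = 0.3695; after-tax cost = 8.64% × (1 − 30.5%) = 6.0048%.
WACC = 0.6305 × 7.3000% + 0.3695 × 6.0048% = 6.8214%.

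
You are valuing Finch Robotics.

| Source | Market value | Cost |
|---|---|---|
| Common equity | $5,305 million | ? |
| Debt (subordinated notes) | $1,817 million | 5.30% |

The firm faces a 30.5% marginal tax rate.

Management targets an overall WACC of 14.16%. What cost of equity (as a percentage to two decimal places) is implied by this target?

Total capital V = 5305 + 1817 = 7122.
Equity weight = 5305/7122 = 0.7449.
Subordinated notes weight = 1817/7122 = 0.2551.
Debt contribution = 0.2551 × 5.3% × (1 − 30.5%) = 0.9398%.
Required equity contribution = 14.16% − 0.9398% = 13.2202%.
Re = 13.2202% / 0.7449 = 17.7483%.

17.75%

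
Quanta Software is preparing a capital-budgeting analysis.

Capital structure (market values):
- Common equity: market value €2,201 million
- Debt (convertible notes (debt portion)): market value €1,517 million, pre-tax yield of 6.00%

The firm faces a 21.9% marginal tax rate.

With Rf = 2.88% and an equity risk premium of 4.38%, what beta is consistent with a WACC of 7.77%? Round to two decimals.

1.60

Total capital V = 2201 + 1517 = 3718.
Equity weight = 2201/3718 = 0.5920.
Convertible notes (debt portion) weight = 1517/3718 = 0.4080.
Debt contribution = 0.4080 × 6% × (1 − 21.9%) = 1.9120%.
Required equity contribution = 7.77% − 1.9120% = 5.8580%  ⇒  Re = 9.8956%.
CAPM: 9.8956% = 2.88% + β × 4.38%  ⇒  β = 1.6017.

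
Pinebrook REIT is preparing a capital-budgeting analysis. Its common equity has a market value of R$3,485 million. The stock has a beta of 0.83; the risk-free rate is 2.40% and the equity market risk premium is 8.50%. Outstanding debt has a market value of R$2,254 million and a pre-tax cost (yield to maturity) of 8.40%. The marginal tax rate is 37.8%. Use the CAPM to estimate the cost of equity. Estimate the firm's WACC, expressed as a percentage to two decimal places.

Cost of equity via CAPM: Re = 2.4% + 0.83 × 8.5% = 9.4550%.
Total capital V = 3485 + 2254 = 5739.
Equity: weight = 3485/5739 = 0.6072; cost = 9.455%.
Debt: weight = 2254/5739 = 0.3928; after-tax cost = 8.4% × (1 − 37.8%) = 5.2248%.
WACC = 0.6072 × 9.4550% + 0.3928 × 5.2248% = 7.7936%.

7.79%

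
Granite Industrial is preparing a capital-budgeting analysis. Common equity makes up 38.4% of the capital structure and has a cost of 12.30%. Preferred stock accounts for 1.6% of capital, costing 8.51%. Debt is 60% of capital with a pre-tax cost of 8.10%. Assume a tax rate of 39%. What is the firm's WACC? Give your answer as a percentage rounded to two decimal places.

After-tax cost of debt = 8.1% × (1 − 39%) = 4.9410%.
WACC = 0.384 × 12.3000% + 0.016 × 8.5100% + 0.600 × 4.9410% = 7.8240%.

7.82%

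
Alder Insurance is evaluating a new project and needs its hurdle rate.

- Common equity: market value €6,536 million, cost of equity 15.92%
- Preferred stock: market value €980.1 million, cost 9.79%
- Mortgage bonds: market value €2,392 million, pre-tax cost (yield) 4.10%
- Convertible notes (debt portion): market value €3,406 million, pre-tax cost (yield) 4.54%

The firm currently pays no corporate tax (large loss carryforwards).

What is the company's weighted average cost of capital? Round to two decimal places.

Total capital V = 6536 + 980.1 + 2392 + 3406 = 13314.1.
Equity: weight = 6536/13314.1 = 0.4909; cost = 15.92%.
Preferred: weight = 980.1/13314.1 = 0.0736; cost = 9.79%.
Mortgage bonds: weight = 2392/13314.1 = 0.1797; after-tax cost = 4.1% × (1 − 0%) = 4.1000%.
Convertible notes (debt portion): weight = 3406/13314.1 = 0.2558; after-tax cost = 4.54% × (1 − 0%) = 4.5400%.
WACC = 0.4909 × 15.9200% + 0.0736 × 9.7900% + 0.1797 × 4.1000% + 0.2558 × 4.5400% = 10.4340%.

10.43%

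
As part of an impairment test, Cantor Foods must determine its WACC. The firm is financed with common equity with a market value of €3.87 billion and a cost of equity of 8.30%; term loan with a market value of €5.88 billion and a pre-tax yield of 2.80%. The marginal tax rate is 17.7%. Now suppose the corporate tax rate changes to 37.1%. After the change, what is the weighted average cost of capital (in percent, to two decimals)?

After the change:
Total capital V = 3.87 + 5.88 = 9.75.
Equity: weight = 3.87/9.75 = 0.3969; cost = 8.3%.
Term loan: weight = 5.88/9.75 = 0.6031; after-tax cost = 2.8% × (1 − 37.1%) = 1.7612%.
WACC = 0.3969 × 8.3000% + 0.6031 × 1.7612% = 4.3566%.

4.36%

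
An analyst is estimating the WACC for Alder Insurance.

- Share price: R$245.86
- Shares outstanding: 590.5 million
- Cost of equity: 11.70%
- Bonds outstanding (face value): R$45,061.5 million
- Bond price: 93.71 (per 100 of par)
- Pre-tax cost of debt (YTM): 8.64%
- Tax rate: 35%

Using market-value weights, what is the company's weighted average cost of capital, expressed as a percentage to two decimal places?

Market value of equity E = 245.86 × 590.5m = 145180.33m. Market value of debt D = 45061.5m × 93.71/100 = 42227.13165m.
Total capital V = 145180.33 + 42227.13165 = 187407.46165.
Equity: weight = 145180.33/187407.46165 = 0.7747; cost = 11.7%.
Bonds outstanding: weight = 42227.13165/187407.46165 = 0.2253; after-tax cost = 8.64% × (1 − 35%) = 5.6160%.
WACC = 0.7747 × 11.7000% + 0.2253 × 5.6160% = 10.3291%.

10.33%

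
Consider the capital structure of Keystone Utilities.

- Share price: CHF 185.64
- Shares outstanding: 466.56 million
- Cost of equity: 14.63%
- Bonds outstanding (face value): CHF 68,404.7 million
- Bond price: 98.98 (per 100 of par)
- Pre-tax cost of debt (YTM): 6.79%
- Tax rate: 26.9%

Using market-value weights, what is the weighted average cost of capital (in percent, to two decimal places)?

Market value of equity E = 185.64 × 466.56m = 86612.1984m. Market value of debt D = 68404.7m × 98.98/100 = 67706.97206m.
Total capital V = 86612.1984 + 67706.97206 = 154319.17046.
Equity: weight = 86612.1984/154319.17046 = 0.5613; cost = 14.63%.
Bonds outstanding: weight = 67706.97206/154319.17046 = 0.4387; after-tax cost = 6.79% × (1 − 26.9%) = 4.9635%.
WACC = 0.5613 × 14.6300% + 0.4387 × 4.9635% = 10.3889%.

10.39%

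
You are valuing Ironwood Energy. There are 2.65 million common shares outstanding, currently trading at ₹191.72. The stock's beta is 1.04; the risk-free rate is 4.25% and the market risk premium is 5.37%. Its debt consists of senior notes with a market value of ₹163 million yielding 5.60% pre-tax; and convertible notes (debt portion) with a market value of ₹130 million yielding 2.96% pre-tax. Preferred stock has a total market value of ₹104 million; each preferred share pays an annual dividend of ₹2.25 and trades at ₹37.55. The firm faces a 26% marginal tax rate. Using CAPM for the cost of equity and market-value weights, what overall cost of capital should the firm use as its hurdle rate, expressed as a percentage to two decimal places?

7.27%

Cost of equity via CAPM: Re = 4.25% + 1.04 × 5.37% = 9.8348%.
Cost of preferred: Rp = 2.25 / 37.55 = 5.9920%.
Market value of equity E = 191.72 × 2.65m = 508.058m.
Total capital V = 508.058 + 104 + 163 + 130 = 905.058.
Equity: weight = 508.058/905.058 = 0.5614; cost = 9.8348%.
Preferred: weight = 104/905.058 = 0.1149; cost = 5.992%.
Senior notes: weight = 163/905.058 = 0.1801; after-tax cost = 5.6% × (1 − 26%) = 4.1440%.
Convertible notes (debt portion): weight = 130/905.058 = 0.1436; after-tax cost = 2.96% × (1 − 26%) = 2.1904%.
WACC = 0.5614 × 9.8348% + 0.1149 × 5.9920% + 0.1801 × 4.1440% + 0.1436 × 2.1904% = 7.2703%.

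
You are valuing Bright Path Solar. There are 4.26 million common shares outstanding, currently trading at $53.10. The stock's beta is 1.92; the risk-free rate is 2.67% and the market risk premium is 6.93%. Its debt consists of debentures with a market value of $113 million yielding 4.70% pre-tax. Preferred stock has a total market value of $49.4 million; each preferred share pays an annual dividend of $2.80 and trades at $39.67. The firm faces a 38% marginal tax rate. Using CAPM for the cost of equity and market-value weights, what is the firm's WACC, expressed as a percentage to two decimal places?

Cost of equity via CAPM: Re = 2.67% + 1.92 × 6.93% = 15.9756%.
Cost of preferred: Rp = 2.8 / 39.67 = 7.0582%.
Market value of equity E = 53.1 × 4.26m = 226.206m.
Total capital V = 226.206 + 49.4 + 113 = 388.606.
Equity: weight = 226.206/388.606 = 0.5821; cost = 15.9756%.
Preferred: weight = 49.4/388.606 = 0.1271; cost = 7.0582%.
Debentures: weight = 113/388.606 = 0.2908; after-tax cost = 4.7% × (1 − 38%) = 2.9140%.
WACC = 0.5821 × 15.9756% + 0.1271 × 7.0582% + 0.2908 × 2.9140% = 11.0439%.

11.04%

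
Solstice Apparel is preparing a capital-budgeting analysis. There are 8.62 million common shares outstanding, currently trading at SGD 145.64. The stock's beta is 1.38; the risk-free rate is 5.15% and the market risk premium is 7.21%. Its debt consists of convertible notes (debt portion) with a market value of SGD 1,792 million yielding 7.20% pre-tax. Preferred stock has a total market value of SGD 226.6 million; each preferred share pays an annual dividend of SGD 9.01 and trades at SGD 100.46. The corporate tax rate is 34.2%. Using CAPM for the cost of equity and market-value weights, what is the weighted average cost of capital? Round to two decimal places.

Cost of equity via CAPM: Re = 5.15% + 1.38 × 7.21% = 15.0998%.
Cost of preferred: Rp = 9.01 / 100.46 = 8.9687%.
Market value of equity E = 145.64 × 8.62m = 1255.4168m.
Total capital V = 1255.4168 + 226.6 + 1792 = 3274.0168.
Equity: weight = 1255.4168/3274.0168 = 0.3834; cost = 15.0998%.
Preferred: weight = 226.6/3274.0168 = 0.0692; cost = 8.9687%.
Convertible notes (debt portion): weight = 1792/3274.0168 = 0.5473; after-tax cost = 7.2% × (1 − 34.2%) = 4.7376%.
WACC = 0.3834 × 15.0998% + 0.0692 × 8.9687% + 0.5473 × 4.7376% = 9.0038%.

9.00%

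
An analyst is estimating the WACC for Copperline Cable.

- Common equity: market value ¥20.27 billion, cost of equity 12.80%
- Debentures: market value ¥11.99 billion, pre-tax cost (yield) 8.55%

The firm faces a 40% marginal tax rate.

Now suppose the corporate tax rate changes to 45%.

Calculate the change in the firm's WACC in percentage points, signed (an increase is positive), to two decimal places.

-0.16 pp

Current WACC:
Total capital V = 20.27 + 11.99 = 32.26.
Equity: weight = 20.27/32.26 = 0.6283; cost = 12.8%.
Debentures: weight = 11.99/32.26 = 0.3717; after-tax cost = 8.55% × (1 − 40%) = 5.1300%.
WACC = 0.6283 × 12.8000% + 0.3717 × 5.1300% = 9.9493%.
After the change:
Total capital V = 20.27 + 11.99 = 32.26.
Equity: weight = 20.27/32.26 = 0.6283; cost = 12.8%.
Debentures: weight = 11.99/32.26 = 0.3717; after-tax cost = 8.55% × (1 − 45%) = 4.7025%.
WACC = 0.6283 × 12.8000% + 0.3717 × 4.7025% = 9.7904%.
Change in WACC = 9.7904% − 9.9493% = -0.1589 pp.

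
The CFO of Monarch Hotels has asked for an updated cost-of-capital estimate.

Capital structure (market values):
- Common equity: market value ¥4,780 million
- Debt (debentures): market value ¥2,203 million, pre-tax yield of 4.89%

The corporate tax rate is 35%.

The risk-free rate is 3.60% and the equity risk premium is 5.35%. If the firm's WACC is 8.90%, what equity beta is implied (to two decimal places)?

1.48

Total capital V = 4780 + 2203 = 6983.
Equity weight = 4780/6983 = 0.6845.
Debentures weight = 2203/6983 = 0.3155.
Debt contribution = 0.3155 × 4.89% × (1 − 35%) = 1.0028%.
Required equity contribution = 8.9% − 1.0028% = 7.8972%  ⇒  Re = 11.5369%.
CAPM: 11.5369% = 3.6% + β × 5.35%  ⇒  β = 1.4835.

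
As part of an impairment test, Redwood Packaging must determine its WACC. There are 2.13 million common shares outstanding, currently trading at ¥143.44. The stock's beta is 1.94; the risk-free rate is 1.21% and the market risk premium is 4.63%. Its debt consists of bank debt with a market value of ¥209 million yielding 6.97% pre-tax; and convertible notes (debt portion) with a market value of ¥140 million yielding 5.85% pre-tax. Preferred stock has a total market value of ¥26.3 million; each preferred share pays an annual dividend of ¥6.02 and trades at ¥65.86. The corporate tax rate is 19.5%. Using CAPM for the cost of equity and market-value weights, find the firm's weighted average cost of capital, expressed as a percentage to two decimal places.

7.62%

Cost of equity via CAPM: Re = 1.21% + 1.94 × 4.63% = 10.1922%.
Cost of preferred: Rp = 6.02 / 65.86 = 9.1406%.
Market value of equity E = 143.44 × 2.13m = 305.5272m.
Total capital V = 305.5272 + 26.3 + 209 + 140 = 680.8272.
Equity: weight = 305.5272/680.8272 = 0.4488; cost = 10.1922%.
Preferred: weight = 26.3/680.8272 = 0.0386; cost = 9.1406%.
Bank debt: weight = 209/680.8272 = 0.3070; after-tax cost = 6.97% × (1 − 19.5%) = 5.6108%.
Convertible notes (debt portion): weight = 140/680.8272 = 0.2056; after-tax cost = 5.85% × (1 − 19.5%) = 4.7092%.
WACC = 0.4488 × 10.1922% + 0.0386 × 9.1406% + 0.3070 × 5.6108% + 0.2056 × 4.7092% = 7.6177%.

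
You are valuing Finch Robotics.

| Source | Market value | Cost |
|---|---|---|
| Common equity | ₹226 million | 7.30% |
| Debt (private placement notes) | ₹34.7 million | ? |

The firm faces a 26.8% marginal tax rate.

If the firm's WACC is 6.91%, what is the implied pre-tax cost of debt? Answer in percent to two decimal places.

Total capital V = 226 + 34.7 = 260.7.
Equity weight = 226/260.7 = 0.8669.
Private placement notes weight = 34.7/260.7 = 0.1331.
Equity contribution = 0.8669 × 7.3% = 6.3283%.
Remaining for debt = 6.91% − 6.3283% = 0.5817%.
Rd × (1 − 26.8%) × 0.1331 = 0.5817%  ⇒  Rd = 5.9699%.

5.97%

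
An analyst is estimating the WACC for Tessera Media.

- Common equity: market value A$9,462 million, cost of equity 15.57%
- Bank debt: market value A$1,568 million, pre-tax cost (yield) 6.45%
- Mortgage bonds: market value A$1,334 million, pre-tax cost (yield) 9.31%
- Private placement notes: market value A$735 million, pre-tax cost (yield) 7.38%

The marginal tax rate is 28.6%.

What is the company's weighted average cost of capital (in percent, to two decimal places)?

Total capital V = 9462 + 1568 + 1334 + 735 = 13099.
Equity: weight = 9462/13099 = 0.7223; cost = 15.57%.
Bank debt: weight = 1568/13099 = 0.1197; after-tax cost = 6.45% × (1 − 28.6%) = 4.6053%.
Mortgage bonds: weight = 1334/13099 = 0.1018; after-tax cost = 9.31% × (1 − 28.6%) = 6.6473%.
Private placement notes: weight = 735/13099 = 0.0561; after-tax cost = 7.38% × (1 − 28.6%) = 5.2693%.
WACC = 0.7223 × 15.5700% + 0.1197 × 4.6053% + 0.1018 × 6.6473% + 0.0561 × 5.2693% = 12.7708%.

12.77%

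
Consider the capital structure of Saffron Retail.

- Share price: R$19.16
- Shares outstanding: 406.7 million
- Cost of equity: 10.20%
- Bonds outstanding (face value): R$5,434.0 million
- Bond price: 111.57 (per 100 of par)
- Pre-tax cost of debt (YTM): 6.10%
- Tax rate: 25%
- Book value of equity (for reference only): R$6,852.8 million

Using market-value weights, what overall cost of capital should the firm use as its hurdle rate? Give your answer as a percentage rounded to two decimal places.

7.74%

Market value of equity E = 19.16 × 406.7m = 7792.372m. Market value of debt D = 5434m × 111.57/100 = 6062.7138m.
Total capital V = 7792.372 + 6062.7138 = 13855.0858.
Equity: weight = 7792.372/13855.0858 = 0.5624; cost = 10.2%.
Bonds outstanding: weight = 6062.7138/13855.0858 = 0.4376; after-tax cost = 6.1% × (1 − 25%) = 4.5750%.
WACC = 0.5624 × 10.2000% + 0.4376 × 4.5750% = 7.7386%.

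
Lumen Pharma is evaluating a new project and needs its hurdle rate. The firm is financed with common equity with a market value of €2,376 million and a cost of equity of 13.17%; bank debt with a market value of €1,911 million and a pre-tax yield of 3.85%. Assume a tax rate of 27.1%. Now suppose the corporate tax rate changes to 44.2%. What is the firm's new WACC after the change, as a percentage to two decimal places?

8.26%

After the change:
Total capital V = 2376 + 1911 = 4287.
Equity: weight = 2376/4287 = 0.5542; cost = 13.17%.
Bank debt: weight = 1911/4287 = 0.4458; after-tax cost = 3.85% × (1 − 44.2%) = 2.1483%.
WACC = 0.5542 × 13.1700% + 0.4458 × 2.1483% = 8.2569%.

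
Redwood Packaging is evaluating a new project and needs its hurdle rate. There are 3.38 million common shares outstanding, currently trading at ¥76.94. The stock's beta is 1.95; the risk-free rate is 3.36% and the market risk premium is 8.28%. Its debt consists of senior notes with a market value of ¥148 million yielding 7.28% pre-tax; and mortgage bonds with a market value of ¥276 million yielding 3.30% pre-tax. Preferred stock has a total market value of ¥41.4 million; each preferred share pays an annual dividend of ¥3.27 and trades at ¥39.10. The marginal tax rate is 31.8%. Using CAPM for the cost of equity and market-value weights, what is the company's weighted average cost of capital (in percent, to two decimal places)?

9.34%

Cost of equity via CAPM: Re = 3.36% + 1.95 × 8.28% = 19.5060%.
Cost of preferred: Rp = 3.27 / 39.1 = 8.3632%.
Market value of equity E = 76.94 × 3.38m = 260.0572m.
Total capital V = 260.0572 + 41.4 + 148 + 276 = 725.4572.
Equity: weight = 260.0572/725.4572 = 0.3585; cost = 19.506%.
Preferred: weight = 41.4/725.4572 = 0.0571; cost = 8.3632%.
Senior notes: weight = 148/725.4572 = 0.2040; after-tax cost = 7.28% × (1 − 31.8%) = 4.9650%.
Mortgage bonds: weight = 276/725.4572 = 0.3804; after-tax cost = 3.3% × (1 − 31.8%) = 2.2506%.
WACC = 0.3585 × 19.5060% + 0.0571 × 8.3632% + 0.2040 × 4.9650% + 0.3804 × 2.2506% = 9.3388%.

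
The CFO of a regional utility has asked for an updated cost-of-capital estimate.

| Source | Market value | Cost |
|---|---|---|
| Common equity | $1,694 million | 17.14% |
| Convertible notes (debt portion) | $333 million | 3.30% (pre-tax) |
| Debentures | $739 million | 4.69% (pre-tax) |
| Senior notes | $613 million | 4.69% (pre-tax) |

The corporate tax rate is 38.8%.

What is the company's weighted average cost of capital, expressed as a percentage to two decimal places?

Total capital V = 1694 + 333 + 739 + 613 = 3379.
Equity: weight = 1694/3379 = 0.5013; cost = 17.14%.
Convertible notes (debt portion): weight = 333/3379 = 0.0985; after-tax cost = 3.3% × (1 − 38.8%) = 2.0196%.
Debentures: weight = 739/3379 = 0.2187; after-tax cost = 4.69% × (1 − 38.8%) = 2.8703%.
Senior notes: weight = 613/3379 = 0.1814; after-tax cost = 4.69% × (1 − 38.8%) = 2.8703%.
WACC = 0.5013 × 17.1400% + 0.0985 × 2.0196% + 0.2187 × 2.8703% + 0.1814 × 2.8703% = 9.9403%.

9.94%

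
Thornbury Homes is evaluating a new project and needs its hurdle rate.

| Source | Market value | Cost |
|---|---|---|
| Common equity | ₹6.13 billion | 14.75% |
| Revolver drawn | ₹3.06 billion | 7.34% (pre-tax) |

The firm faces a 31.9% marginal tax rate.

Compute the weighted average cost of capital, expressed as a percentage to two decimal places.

Total capital V = 6.13 + 3.06 = 9.19.
Equity: weight = 6.13/9.19 = 0.6670; cost = 14.75%.
Revolver drawn: weight = 3.06/9.19 = 0.3330; after-tax cost = 7.34% × (1 − 31.9%) = 4.9985%.
WACC = 0.6670 × 14.7500% + 0.3330 × 4.9985% = 11.5031%.

11.50%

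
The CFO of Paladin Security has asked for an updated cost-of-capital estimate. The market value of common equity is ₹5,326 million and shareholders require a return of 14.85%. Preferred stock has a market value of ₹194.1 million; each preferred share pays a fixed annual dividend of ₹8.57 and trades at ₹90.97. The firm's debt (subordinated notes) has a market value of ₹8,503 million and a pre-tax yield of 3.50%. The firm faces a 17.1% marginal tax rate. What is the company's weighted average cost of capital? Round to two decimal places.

Cost of preferred: Rp = 8.57 / 90.97 = 9.4207%.
Total capital V = 5326 + 194.1 + 8503 = 14023.1.
Equity: weight = 5326/14023.1 = 0.3798; cost = 14.85%.
Preferred: weight = 194.1/14023.1 = 0.0138; cost = 9.4207%.
Subordinated notes: weight = 8503/14023.1 = 0.6064; after-tax cost = 3.5% × (1 − 17.1%) = 2.9015%.
WACC = 0.3798 × 14.8500% + 0.0138 × 9.4207% + 0.6064 × 2.9015% = 7.5298%.

7.53%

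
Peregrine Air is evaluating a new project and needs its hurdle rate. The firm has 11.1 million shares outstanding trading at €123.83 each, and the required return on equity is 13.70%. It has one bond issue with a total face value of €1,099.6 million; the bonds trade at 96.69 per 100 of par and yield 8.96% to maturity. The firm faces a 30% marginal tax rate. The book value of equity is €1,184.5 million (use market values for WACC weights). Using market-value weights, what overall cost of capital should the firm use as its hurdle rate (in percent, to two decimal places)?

10.46%

Market value of equity E = 123.83 × 11.1m = 1374.513m. Market value of debt D = 1099.6m × 96.69/100 = 1063.20324m.
Total capital V = 1374.513 + 1063.20324 = 2437.71624.
Equity: weight = 1374.513/2437.71624 = 0.5639; cost = 13.7%.
Bonds outstanding: weight = 1063.20324/2437.71624 = 0.4361; after-tax cost = 8.96% × (1 − 30%) = 6.2720%.
WACC = 0.5639 × 13.7000% + 0.4361 × 6.2720% = 10.4603%.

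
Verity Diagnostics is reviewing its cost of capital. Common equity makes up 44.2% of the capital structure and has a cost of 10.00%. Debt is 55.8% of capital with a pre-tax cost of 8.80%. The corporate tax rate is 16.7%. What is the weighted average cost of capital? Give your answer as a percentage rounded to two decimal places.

8.51%

After-tax cost of debt = 8.8% × (1 − 16.7%) = 7.3304%.
WACC = 0.442 × 10.0000% + 0.558 × 7.3304% = 8.5104%.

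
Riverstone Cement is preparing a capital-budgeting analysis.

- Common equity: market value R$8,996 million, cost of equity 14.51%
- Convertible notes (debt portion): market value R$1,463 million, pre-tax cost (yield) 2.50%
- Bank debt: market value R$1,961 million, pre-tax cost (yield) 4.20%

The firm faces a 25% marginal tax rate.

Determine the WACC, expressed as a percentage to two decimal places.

11.23%

Total capital V = 8996 + 1463 + 1961 = 12420.
Equity: weight = 8996/12420 = 0.7243; cost = 14.51%.
Convertible notes (debt portion): weight = 1463/12420 = 0.1178; after-tax cost = 2.5% × (1 − 25%) = 1.8750%.
Bank debt: weight = 1961/12420 = 0.1579; after-tax cost = 4.2% × (1 − 25%) = 3.1500%.
WACC = 0.7243 × 14.5100% + 0.1178 × 1.8750% + 0.1579 × 3.1500% = 11.2280%.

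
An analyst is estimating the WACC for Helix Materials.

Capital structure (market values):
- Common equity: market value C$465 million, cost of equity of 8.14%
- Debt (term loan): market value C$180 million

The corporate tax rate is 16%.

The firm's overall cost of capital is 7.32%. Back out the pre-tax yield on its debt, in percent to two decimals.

Total capital V = 465 + 180 = 645.
Equity weight = 465/645 = 0.7209.
Term loan weight = 180/645 = 0.2791.
Equity contribution = 0.7209 × 8.14% = 5.8684%.
Remaining for debt = 7.32% − 5.8684% = 1.4516%.
Rd × (1 − 16%) × 0.2791 = 1.4516%  ⇒  Rd = 6.1925%.

6.19%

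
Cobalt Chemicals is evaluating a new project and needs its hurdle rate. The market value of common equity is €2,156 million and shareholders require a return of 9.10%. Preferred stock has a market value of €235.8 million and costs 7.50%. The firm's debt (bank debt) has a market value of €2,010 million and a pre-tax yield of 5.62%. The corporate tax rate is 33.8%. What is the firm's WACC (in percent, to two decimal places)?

Total capital V = 2156 + 235.8 + 2010 = 4401.8.
Equity: weight = 2156/4401.8 = 0.4898; cost = 9.1%.
Preferred: weight = 235.8/4401.8 = 0.0536; cost = 7.5%.
Bank debt: weight = 2010/4401.8 = 0.4566; after-tax cost = 5.62% × (1 − 33.8%) = 3.7204%.
WACC = 0.4898 × 9.1000% + 0.0536 × 7.5000% + 0.4566 × 3.7204% = 6.5578%.

6.56%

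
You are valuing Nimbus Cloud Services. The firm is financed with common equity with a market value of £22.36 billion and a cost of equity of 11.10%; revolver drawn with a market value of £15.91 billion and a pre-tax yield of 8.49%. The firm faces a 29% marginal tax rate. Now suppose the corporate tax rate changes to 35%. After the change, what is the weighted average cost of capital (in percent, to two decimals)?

After the change:
Total capital V = 22.36 + 15.91 = 38.27.
Equity: weight = 22.36/38.27 = 0.5843; cost = 11.1%.
Revolver drawn: weight = 15.91/38.27 = 0.4157; after-tax cost = 8.49% × (1 − 35%) = 5.5185%.
WACC = 0.5843 × 11.1000% + 0.4157 × 5.5185% = 8.7796%.

8.78%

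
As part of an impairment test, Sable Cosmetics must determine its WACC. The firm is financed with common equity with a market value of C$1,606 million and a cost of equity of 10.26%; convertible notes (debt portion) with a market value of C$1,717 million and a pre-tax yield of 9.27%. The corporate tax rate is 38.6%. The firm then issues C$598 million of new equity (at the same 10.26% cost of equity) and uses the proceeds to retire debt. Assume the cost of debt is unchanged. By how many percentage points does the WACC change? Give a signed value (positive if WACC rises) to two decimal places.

Current WACC:
Total capital V = 1606 + 1717 = 3323.
Equity: weight = 1606/3323 = 0.4833; cost = 10.26%.
Convertible notes (debt portion): weight = 1717/3323 = 0.5167; after-tax cost = 9.27% × (1 − 38.6%) = 5.6918%.
WACC = 0.4833 × 10.2600% + 0.5167 × 5.6918% = 7.8996%.
After the change:
Total capital V = 2204 + 1119 = 3323.
Equity: weight = 2204/3323 = 0.6633; cost = 10.26%.
Convertible notes (debt portion): weight = 1119/3323 = 0.3367; after-tax cost = 9.27% × (1 − 38.6%) = 5.6918%.
WACC = 0.6633 × 10.2600% + 0.3367 × 5.6918% = 8.7217%.
Change in WACC = 8.7217% − 7.8996% = 0.8221 pp.

+0.82 pp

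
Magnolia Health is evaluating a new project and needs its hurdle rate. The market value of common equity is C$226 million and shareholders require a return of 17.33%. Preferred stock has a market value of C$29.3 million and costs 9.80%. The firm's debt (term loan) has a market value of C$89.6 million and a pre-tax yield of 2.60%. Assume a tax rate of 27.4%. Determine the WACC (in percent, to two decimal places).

12.68%

Total capital V = 226 + 29.3 + 89.6 = 344.9.
Equity: weight = 226/344.9 = 0.6553; cost = 17.33%.
Preferred: weight = 29.3/344.9 = 0.0850; cost = 9.8%.
Term loan: weight = 89.6/344.9 = 0.2598; after-tax cost = 2.6% × (1 − 27.4%) = 1.8876%.
WACC = 0.6553 × 17.3300% + 0.0850 × 9.8000% + 0.2598 × 1.8876% = 12.6786%.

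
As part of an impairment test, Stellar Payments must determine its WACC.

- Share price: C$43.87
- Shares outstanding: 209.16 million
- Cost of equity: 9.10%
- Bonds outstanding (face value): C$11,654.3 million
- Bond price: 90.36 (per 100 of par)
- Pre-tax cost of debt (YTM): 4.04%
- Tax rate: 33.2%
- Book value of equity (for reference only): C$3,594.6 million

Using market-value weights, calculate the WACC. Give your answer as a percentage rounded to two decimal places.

5.68%

Market value of equity E = 43.87 × 209.16m = 9175.8492m. Market value of debt D = 11654.3m × 90.36/100 = 10530.82548m.
Total capital V = 9175.8492 + 10530.82548 = 19706.67468.
Equity: weight = 9175.8492/19706.67468 = 0.4656; cost = 9.1%.
Bonds outstanding: weight = 10530.82548/19706.67468 = 0.5344; after-tax cost = 4.04% × (1 − 33.2%) = 2.6987%.
WACC = 0.4656 × 9.1000% + 0.5344 × 2.6987% = 5.6793%.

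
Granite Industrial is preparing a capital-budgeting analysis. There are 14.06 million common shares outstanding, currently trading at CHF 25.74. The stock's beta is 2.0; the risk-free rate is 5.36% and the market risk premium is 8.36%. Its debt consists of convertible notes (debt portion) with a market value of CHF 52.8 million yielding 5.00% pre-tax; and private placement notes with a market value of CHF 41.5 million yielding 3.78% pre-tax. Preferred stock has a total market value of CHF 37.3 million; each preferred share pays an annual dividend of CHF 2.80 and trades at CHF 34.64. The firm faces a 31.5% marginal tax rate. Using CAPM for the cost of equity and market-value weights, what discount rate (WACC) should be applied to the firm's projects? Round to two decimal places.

Cost of equity via CAPM: Re = 5.36% + 2.0 × 8.36% = 22.0800%.
Cost of preferred: Rp = 2.8 / 34.64 = 8.0831%.
Market value of equity E = 25.74 × 14.06m = 361.9044m.
Total capital V = 361.9044 + 37.3 + 52.8 + 41.5 = 493.5044.
Equity: weight = 361.9044/493.5044 = 0.7333; cost = 22.08%.
Preferred: weight = 37.3/493.5044 = 0.0756; cost = 8.0831%.
Convertible notes (debt portion): weight = 52.8/493.5044 = 0.1070; after-tax cost = 5% × (1 − 31.5%) = 3.4250%.
Private placement notes: weight = 41.5/493.5044 = 0.0841; after-tax cost = 3.78% × (1 − 31.5%) = 2.5893%.
WACC = 0.7333 × 22.0800% + 0.0756 × 8.0831% + 0.1070 × 3.4250% + 0.0841 × 2.5893% = 17.3872%.

17.39%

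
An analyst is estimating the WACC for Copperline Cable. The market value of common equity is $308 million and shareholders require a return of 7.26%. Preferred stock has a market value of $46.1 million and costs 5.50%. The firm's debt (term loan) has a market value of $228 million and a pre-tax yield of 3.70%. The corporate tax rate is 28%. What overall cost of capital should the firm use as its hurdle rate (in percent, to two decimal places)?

Total capital V = 308 + 46.1 + 228 = 582.1.
Equity: weight = 308/582.1 = 0.5291; cost = 7.26%.
Preferred: weight = 46.1/582.1 = 0.0792; cost = 5.5%.
Term loan: weight = 228/582.1 = 0.3917; after-tax cost = 3.7% × (1 − 28%) = 2.6640%.
WACC = 0.5291 × 7.2600% + 0.0792 × 5.5000% + 0.3917 × 2.6640% = 5.3204%.

5.32%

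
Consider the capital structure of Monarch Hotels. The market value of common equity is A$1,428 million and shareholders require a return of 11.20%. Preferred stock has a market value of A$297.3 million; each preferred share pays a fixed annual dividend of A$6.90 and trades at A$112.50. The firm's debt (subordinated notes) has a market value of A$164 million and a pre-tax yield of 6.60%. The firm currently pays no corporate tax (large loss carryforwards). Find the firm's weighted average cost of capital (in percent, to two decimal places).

10.00%

Cost of preferred: Rp = 6.9 / 112.5 = 6.1333%.
Total capital V = 1428 + 297.3 + 164 = 1889.3.
Equity: weight = 1428/1889.3 = 0.7558; cost = 11.2%.
Preferred: weight = 297.3/1889.3 = 0.1574; cost = 6.1333%.
Subordinated notes: weight = 164/1889.3 = 0.0868; after-tax cost = 6.6% × (1 − 0%) = 6.6000%.
WACC = 0.7558 × 11.2000% + 0.1574 × 6.1333% + 0.0868 × 6.6000% = 10.0034%.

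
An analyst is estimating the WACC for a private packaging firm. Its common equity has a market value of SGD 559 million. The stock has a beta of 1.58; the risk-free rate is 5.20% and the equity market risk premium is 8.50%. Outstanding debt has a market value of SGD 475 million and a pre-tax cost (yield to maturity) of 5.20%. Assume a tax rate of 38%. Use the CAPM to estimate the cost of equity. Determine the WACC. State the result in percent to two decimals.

11.55%

Cost of equity via CAPM: Re = 5.2% + 1.58 × 8.5% = 18.6300%.
Total capital V = 559 + 475 = 1034.
Equity: weight = 559/1034 = 0.5406; cost = 18.63%.
Debt: weight = 475/1034 = 0.4594; after-tax cost = 5.2% × (1 − 38%) = 3.2240%.
WACC = 0.5406 × 18.6300% + 0.4594 × 3.2240% = 11.5528%.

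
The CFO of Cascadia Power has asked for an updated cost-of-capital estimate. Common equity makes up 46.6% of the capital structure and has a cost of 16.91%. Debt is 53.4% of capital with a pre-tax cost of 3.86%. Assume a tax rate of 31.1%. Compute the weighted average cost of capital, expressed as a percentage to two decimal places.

After-tax cost of debt = 3.86% × (1 − 31.1%) = 2.6595%.
WACC = 0.466 × 16.9100% + 0.534 × 2.6595% = 9.3003%.

9.30%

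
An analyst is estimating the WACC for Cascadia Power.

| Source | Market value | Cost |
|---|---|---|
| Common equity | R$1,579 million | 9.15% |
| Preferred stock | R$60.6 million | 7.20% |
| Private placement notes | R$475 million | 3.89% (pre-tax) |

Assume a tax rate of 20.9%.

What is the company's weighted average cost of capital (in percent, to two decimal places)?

Total capital V = 1579 + 60.6 + 475 = 2114.6.
Equity: weight = 1579/2114.6 = 0.7467; cost = 9.15%.
Preferred: weight = 60.6/2114.6 = 0.0287; cost = 7.2%.
Private placement notes: weight = 475/2114.6 = 0.2246; after-tax cost = 3.89% × (1 − 20.9%) = 3.0770%.
WACC = 0.7467 × 9.1500% + 0.0287 × 7.2000% + 0.2246 × 3.0770% = 7.7299%.

7.73%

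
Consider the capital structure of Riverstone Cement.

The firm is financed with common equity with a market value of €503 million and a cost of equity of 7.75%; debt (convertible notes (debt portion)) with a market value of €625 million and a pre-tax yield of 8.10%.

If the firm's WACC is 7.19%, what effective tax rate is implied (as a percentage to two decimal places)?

Total capital V = 503 + 625 = 1128.
Equity weight = 503/1128 = 0.4459.
Convertible notes (debt portion) weight = 625/1128 = 0.5541.
Equity contribution = 0.4459 × 7.75% = 3.4559%.
Debt contribution must be 7.19% − 3.4559% = 3.7341%.
0.5541 × 8.1% × (1 − T) = 3.7341%  ⇒  (1 − T) = 0.8320.
T = 16.7986%.

16.80%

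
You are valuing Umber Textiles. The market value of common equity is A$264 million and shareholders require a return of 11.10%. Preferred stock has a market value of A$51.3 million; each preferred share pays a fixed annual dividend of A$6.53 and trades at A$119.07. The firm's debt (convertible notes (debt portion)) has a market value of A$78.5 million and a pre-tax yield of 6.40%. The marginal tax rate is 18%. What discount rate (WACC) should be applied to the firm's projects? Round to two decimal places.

Cost of preferred: Rp = 6.53 / 119.07 = 5.4842%.
Total capital V = 264 + 51.3 + 78.5 = 393.8.
Equity: weight = 264/393.8 = 0.6704; cost = 11.1%.
Preferred: weight = 51.3/393.8 = 0.1303; cost = 5.4842%.
Convertible notes (debt portion): weight = 78.5/393.8 = 0.1993; after-tax cost = 6.4% × (1 − 18%) = 5.2480%.
WACC = 0.6704 × 11.1000% + 0.1303 × 5.4842% + 0.1993 × 5.2480% = 9.2019%.

9.20%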